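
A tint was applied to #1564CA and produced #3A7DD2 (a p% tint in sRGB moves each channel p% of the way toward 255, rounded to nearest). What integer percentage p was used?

#1564CA is rgb(21, 100, 202); #3A7DD2 is rgb(58, 125, 210).
On the R channel (widest range): 58 ≈ 21 + (p/100)(255 − 21), so p ≈ 100×(58 − 21)/(255 − 21) = 3700/234 = 15.81.
p = 16 reproduces all three channels after rounding.

16%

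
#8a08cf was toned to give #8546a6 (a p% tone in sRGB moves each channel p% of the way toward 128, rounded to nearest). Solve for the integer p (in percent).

#8a08cf is rgb(138, 8, 207); #8546a6 is rgb(133, 70, 166).
On the G channel (widest range): 70 ≈ 8 + (p/100)(128 − 8), so p ≈ 100×(70 − 8)/(128 − 8) = 6200/120 = 51.67.
p = 52 reproduces all three channels after rounding.

52%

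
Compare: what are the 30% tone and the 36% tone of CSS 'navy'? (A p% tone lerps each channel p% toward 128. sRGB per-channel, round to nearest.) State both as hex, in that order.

#262680, #2E2E80

CSS navy is rgb(0, 0, 128).
30% tone:
  R: 0 + 0.3×(128−0) = 0 + 38.4 = 38.4 → 38
  G: 0 + 0.3×(128−0) = 0 + 38.4 = 38.4 → 38
  B: 128 + 0 = 128 → 128
  → #262680
36% tone:
  R: 0 + 46.08 = 46.08 → 46
  G: 0 + 46.08 = 46.08 → 46
  B: 128 + 0.36×(128−128) = 128 + 0 = 128 → 128
  → #2E2E80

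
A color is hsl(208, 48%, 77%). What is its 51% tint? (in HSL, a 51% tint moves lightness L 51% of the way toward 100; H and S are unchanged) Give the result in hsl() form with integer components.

L moves 51% from 77 toward 100: 77 + 11.73 = 88.73 → 89.
H and S are unchanged.

hsl(208, 48%, 89%)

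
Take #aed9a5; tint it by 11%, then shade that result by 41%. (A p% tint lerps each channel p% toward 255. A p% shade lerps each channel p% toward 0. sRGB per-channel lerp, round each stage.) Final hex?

#6c8267

#aed9a5 is rgb(174, 217, 165).
Per channel, c → c + 0.11(255 − c):
  R: 174 + 8.91 = 182.91 → 183
  G: 217 + 0.11×(255−217) = 217 + 4.18 = 221.18 → 221
  B: 165 + 0.11×(255−165) = 165 + 9.9 = 174.9 → 175
After the tint: rgb(183, 221, 175) = #b7ddaf.
Lerp each channel 41% toward 0:
  R: 183 − 75.03 = 107.97 → 108
  G: 221 + 0.41×(0−221) = 221 − 90.61 = 130.39 → 130
  B: 175 + 0.41×(0−175) = 175 − 71.75 = 103.25 → 103
rgb(108, 130, 103) = #6c8267.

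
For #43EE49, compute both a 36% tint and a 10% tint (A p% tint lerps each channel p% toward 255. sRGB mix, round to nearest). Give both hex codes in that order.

#43EE49 is rgb(67, 238, 73).
36% tint:
  R: 67 + 67.68 = 134.68 → 135
  G: 238 + 0.36×(255−238) = 238 + 6.12 = 244.12 → 244
  B: 73 + 65.52 = 138.52 → 139
  → #87F48B
10% tint:
  R: 67 + 0.1×(255−67) = 67 + 18.8 = 85.8 → 86
  G: 238 + 0.1×(255−238) = 238 + 1.7 = 239.7 → 240
  B: 73 + 18.2 = 91.2 → 91
  → #56F05B

#87F48B, #56F05B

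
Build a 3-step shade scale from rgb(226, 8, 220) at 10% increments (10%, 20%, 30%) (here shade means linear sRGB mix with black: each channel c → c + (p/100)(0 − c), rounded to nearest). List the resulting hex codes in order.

10%: (226 − 22.6 = 203.4→203, 8 − 0.8 = 7.2→7, 220 − 22 = 198→198) → #CB07C6
20%: (226 − 45.2 = 180.8→181, 8 − 1.6 = 6.4→6, 220 − 44 = 176→176) → #B506B0
30%: (226 − 67.8 = 158.2→158, 8 − 2.4 = 5.6→6, 220 − 66 = 154→154) → #9E069A

#CB07C6, #B506B0, #9E069A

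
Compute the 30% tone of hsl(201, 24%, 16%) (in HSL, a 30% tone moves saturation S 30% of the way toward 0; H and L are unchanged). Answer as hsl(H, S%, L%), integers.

S moves 30% from 24 toward 0: 24 − 7.2 = 16.8 → 17.
H and L are unchanged.

hsl(201, 17%, 16%)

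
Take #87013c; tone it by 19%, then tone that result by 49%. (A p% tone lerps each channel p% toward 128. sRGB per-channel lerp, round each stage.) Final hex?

#87013c is rgb(135, 1, 60).
Lerp each channel 19% toward 128:
  R: 135 + 0.19×(128−135) = 135 − 1.33 = 133.67 → 134
  G: 1 + 24.13 = 25.13 → 25
  B: 60 + 0.19×(128−60) = 60 + 12.92 = 72.92 → 73
After the tone: rgb(134, 25, 73) = #861949.
A 49% tone moves each channel 49% toward 128:
  R: 134 + 0.49×(128−134) = 134 − 2.94 = 131.06 → 131
  G: 25 + 0.49×(128−25) = 25 + 50.47 = 75.47 → 75
  B: 73 + 26.95 = 99.95 → 100
rgb(131, 75, 100) = #834b64.

#834b64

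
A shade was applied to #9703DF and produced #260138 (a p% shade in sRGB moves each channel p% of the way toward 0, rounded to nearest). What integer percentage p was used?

#9703DF is rgb(151, 3, 223); #260138 is rgb(38, 1, 56).
On the B channel (widest range): 56 ≈ 223 + (p/100)(0 − 223), so p ≈ 100×(56 − 223)/(0 − 223) = -16700/-223 = 74.89.
p = 75 reproduces all three channels after rounding.

75%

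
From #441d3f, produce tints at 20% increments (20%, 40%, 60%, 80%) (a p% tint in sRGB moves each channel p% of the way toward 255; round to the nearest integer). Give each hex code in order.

#441d3f is rgb(68, 29, 63).
20%: (68 + 37.4 = 105.4→105, 29 + 45.2 = 74.2→74, 63 + 38.4 = 101.4→101) → #694a65
40%: (68 + 74.8 = 142.8→143, 29 + 90.4 = 119.4→119, 63 + 76.8 = 139.8→140) → #8f778c
60%: (68 + 112.2 = 180.2→180, 29 + 135.6 = 164.6→165, 63 + 115.2 = 178.2→178) → #b4a5b2
80%: (68 + 149.6 = 217.6→218, 29 + 180.8 = 209.8→210, 63 + 153.6 = 216.6→217) → #dad2d9

#694a65, #8f778c, #b4a5b2, #dad2d9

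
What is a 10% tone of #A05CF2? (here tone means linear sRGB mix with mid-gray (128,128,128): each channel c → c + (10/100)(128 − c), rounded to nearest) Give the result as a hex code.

#A05CF2 is rgb(160, 92, 242).
Lerp each channel 10% toward 128:
  R: 160 + 0.1×(128−160) = 160 − 3.2 = 156.8 → 157
  G: 92 + 3.6 = 95.6 → 96
  B: 242 + 0.1×(128−242) = 242 − 11.4 = 230.6 → 231
rgb(157, 96, 231) = #9D60E7.

#9D60E7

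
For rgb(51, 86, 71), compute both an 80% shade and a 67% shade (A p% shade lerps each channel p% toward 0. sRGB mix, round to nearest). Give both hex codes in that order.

80% shade:
  R: 51 + 0.8×(0−51) = 51 − 40.8 = 10.2 → 10
  G: 86 + 0.8×(0−86) = 86 − 68.8 = 17.2 → 17
  B: 71 + 0.8×(0−71) = 71 − 56.8 = 14.2 → 14
  → #0a110e
67% shade:
  R: 51 + 0.67×(0−51) = 51 − 34.17 = 16.83 → 17
  G: 86 + 0.67×(0−86) = 86 − 57.62 = 28.38 → 28
  B: 71 + 0.67×(0−71) = 71 − 47.57 = 23.43 → 23
  → #111c17

#0a110e, #111c17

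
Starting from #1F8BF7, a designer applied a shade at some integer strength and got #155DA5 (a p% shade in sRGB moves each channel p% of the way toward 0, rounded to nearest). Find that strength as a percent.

33%

#1F8BF7 is rgb(31, 139, 247); #155DA5 is rgb(21, 93, 165).
On the B channel (widest range): 165 ≈ 247 + (p/100)(0 − 247), so p ≈ 100×(165 − 247)/(0 − 247) = -8200/-247 = 33.20.
p = 33 reproduces all three channels after rounding.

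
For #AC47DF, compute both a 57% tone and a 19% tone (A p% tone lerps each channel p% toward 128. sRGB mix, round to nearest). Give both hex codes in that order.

#9367A9, #A452CD

#AC47DF is rgb(172, 71, 223).
57% tone:
  R: 172 + 0.57×(128−172) = 172 − 25.08 = 146.92 → 147
  G: 71 + 32.49 = 103.49 → 103
  B: 223 + 0.57×(128−223) = 223 − 54.15 = 168.85 → 169
  → #9367A9
19% tone:
  R: 172 + 0.19×(128−172) = 172 − 8.36 = 163.64 → 164
  G: 71 + 0.19×(128−71) = 71 + 10.83 = 81.83 → 82
  B: 223 + 0.19×(128−223) = 223 − 18.05 = 204.95 → 205
  → #A452CD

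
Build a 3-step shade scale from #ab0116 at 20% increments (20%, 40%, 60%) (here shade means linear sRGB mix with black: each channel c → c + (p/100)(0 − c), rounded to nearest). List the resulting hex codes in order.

#890112, #67010d, #440009

#ab0116 is rgb(171, 1, 22).
20%: (171 − 34.2 = 136.8→137, 1→1, 22 − 4.4 = 17.6→18) → #890112
40%: (171 − 68.4 = 102.6→103, 1→1, 22 − 8.8 = 13.2→13) → #67010d
60%: (171 − 102.6 = 68.4→68, 1 − 0.6 = 0.4→0, 22 − 13.2 = 8.8→9) → #440009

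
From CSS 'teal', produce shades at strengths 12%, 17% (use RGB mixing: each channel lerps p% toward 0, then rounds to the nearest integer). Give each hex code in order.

CSS teal is rgb(0, 128, 128).
12%: (0→0, 128 − 15.36 = 112.64→113, 128 − 15.36 = 112.64→113) → #007171
17%: (0→0, 128 − 21.76 = 106.24→106, 128 − 21.76 = 106.24→106) → #006A6A

#007171, #006A6A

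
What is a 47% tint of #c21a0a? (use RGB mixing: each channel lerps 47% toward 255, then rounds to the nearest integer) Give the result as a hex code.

#df867d

#c21a0a is rgb(194, 26, 10).
Per channel, c → c + 0.47(255 − c):
  R: 194 + 0.47×(255−194) = 194 + 28.67 = 222.67 → 223
  G: 26 + 0.47×(255−26) = 26 + 107.63 = 133.63 → 134
  B: 10 + 115.15 = 125.15 → 125
rgb(223, 134, 125) = #df867d.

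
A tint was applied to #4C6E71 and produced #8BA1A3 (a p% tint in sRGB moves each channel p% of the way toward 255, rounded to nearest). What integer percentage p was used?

35%

#4C6E71 is rgb(76, 110, 113); #8BA1A3 is rgb(139, 161, 163).
On the R channel (widest range): 139 ≈ 76 + (p/100)(255 − 76), so p ≈ 100×(139 − 76)/(255 − 76) = 6300/179 = 35.20.
p = 35 reproduces all three channels after rounding.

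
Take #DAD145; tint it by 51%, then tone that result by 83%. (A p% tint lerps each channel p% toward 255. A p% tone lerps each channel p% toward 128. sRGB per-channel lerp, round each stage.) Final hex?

#939286

#DAD145 is rgb(218, 209, 69).
Lerp each channel 51% toward 255:
  R: 218 + 0.51×(255−218) = 218 + 18.87 = 236.87 → 237
  G: 209 + 0.51×(255−209) = 209 + 23.46 = 232.46 → 232
  B: 69 + 94.86 = 163.86 → 164
After the tint: rgb(237, 232, 164) = #EDE8A4.
Per channel, c → c + 0.83(128 − c):
  R: 237 + 0.83×(128−237) = 237 − 90.47 = 146.53 → 147
  G: 232 + 0.83×(128−232) = 232 − 86.32 = 145.68 → 146
  B: 164 − 29.88 = 134.12 → 134
rgb(147, 146, 134) = #939286.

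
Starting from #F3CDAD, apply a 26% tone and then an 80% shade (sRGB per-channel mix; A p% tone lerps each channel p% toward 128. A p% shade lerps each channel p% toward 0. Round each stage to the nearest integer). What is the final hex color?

#2B2520

#F3CDAD is rgb(243, 205, 173).
Per channel, c → c + 0.26(128 − c):
  R: 243 + 0.26×(128−243) = 243 − 29.9 = 213.1 → 213
  G: 205 + 0.26×(128−205) = 205 − 20.02 = 184.98 → 185
  B: 173 − 11.7 = 161.3 → 161
After the tone: rgb(213, 185, 161) = #D5B9A1.
Per channel, c → c + 0.8(0 − c):
  R: 213 − 170.4 = 42.6 → 43
  G: 185 − 148 = 37 → 37
  B: 161 − 128.8 = 32.2 → 32
rgb(43, 37, 32) = #2B2520.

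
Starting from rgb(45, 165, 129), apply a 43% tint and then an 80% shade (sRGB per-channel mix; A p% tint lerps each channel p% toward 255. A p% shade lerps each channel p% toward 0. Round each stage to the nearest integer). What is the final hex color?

Per channel, c → c + 0.43(255 − c):
  R: 45 + 90.3 = 135.3 → 135
  G: 165 + 38.7 = 203.7 → 204
  B: 129 + 54.18 = 183.18 → 183
After the tint: rgb(135, 204, 183) = #87CCB7.
An 80% shade moves each channel 80% toward 0:
  R: 135 + 0.8×(0−135) = 135 − 108 = 27 → 27
  G: 204 + 0.8×(0−204) = 204 − 163.2 = 40.8 → 41
  B: 183 + 0.8×(0−183) = 183 − 146.4 = 36.6 → 37
rgb(27, 41, 37) = #1B2925.

#1B2925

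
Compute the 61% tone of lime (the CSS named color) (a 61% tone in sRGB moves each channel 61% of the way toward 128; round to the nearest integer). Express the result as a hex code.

#4eb24e

CSS lime is rgb(0, 255, 0).
A 61% tone moves each channel 61% toward 128:
  R: 0 + 0.61×(128−0) = 0 + 78.08 = 78.08 → 78
  G: 255 + 0.61×(128−255) = 255 − 77.47 = 177.53 → 178
  B: 0 + 78.08 = 78.08 → 78
rgb(78, 178, 78) = #4eb24e.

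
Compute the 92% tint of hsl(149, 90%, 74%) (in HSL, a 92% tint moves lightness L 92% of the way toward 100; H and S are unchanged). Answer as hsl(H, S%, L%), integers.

hsl(149, 90%, 98%)

L moves 92% from 74 toward 100: 74 + 23.92 = 97.92 → 98.
H and S are unchanged.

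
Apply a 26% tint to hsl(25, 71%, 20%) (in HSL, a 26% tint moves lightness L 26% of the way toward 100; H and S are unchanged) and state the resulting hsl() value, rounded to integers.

hsl(25, 71%, 41%)

L moves 26% from 20 toward 100: 20 + 20.8 = 40.8 → 41.
H and S are unchanged.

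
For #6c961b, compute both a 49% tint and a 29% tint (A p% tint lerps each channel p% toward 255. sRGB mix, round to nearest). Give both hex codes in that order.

#b4c98b, #97b45d

#6c961b is rgb(108, 150, 27).
49% tint:
  R: 108 + 0.49×(255−108) = 108 + 72.03 = 180.03 → 180
  G: 150 + 0.49×(255−150) = 150 + 51.45 = 201.45 → 201
  B: 27 + 111.72 = 138.72 → 139
  → #b4c98b
29% tint:
  R: 108 + 0.29×(255−108) = 108 + 42.63 = 150.63 → 151
  G: 150 + 0.29×(255−150) = 150 + 30.45 = 180.45 → 180
  B: 27 + 0.29×(255−27) = 27 + 66.12 = 93.12 → 93
  → #97b45d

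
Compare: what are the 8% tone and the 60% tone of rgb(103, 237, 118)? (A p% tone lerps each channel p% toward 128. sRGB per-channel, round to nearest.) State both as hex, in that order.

#69E477, #76AC7C

8% tone:
  R: 103 + 0.08×(128−103) = 103 + 2 = 105 → 105
  G: 237 + 0.08×(128−237) = 237 − 8.72 = 228.28 → 228
  B: 118 + 0.8 = 118.8 → 119
  → #69E477
60% tone:
  R: 103 + 0.6×(128−103) = 103 + 15 = 118 → 118
  G: 237 − 65.4 = 171.6 → 172
  B: 118 + 0.6×(128−118) = 118 + 6 = 124 → 124
  → #76AC7C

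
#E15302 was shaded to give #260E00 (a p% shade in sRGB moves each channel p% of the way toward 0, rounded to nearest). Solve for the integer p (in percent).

83%

#E15302 is rgb(225, 83, 2); #260E00 is rgb(38, 14, 0).
On the R channel (widest range): 38 ≈ 225 + (p/100)(0 − 225), so p ≈ 100×(38 − 225)/(0 − 225) = -18700/-225 = 83.11.
p = 83 reproduces all three channels after rounding.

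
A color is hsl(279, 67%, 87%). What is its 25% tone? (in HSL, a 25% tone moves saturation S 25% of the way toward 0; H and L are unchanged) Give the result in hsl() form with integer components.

S moves 25% from 67 toward 0: 67 − 16.75 = 50.25 → 50.
H and L are unchanged.

hsl(279, 50%, 87%)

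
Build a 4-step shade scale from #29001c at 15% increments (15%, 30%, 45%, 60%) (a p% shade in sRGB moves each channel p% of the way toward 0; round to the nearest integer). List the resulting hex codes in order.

#29001c is rgb(41, 0, 28).
15%: (41 − 6.15 = 34.85→35, 0→0, 28 − 4.2 = 23.8→24) → #230018
30%: (41 − 12.3 = 28.7→29, 0→0, 28 − 8.4 = 19.6→20) → #1d0014
45%: (41 − 18.45 = 22.55→23, 0→0, 28 − 12.6 = 15.4→15) → #17000f
60%: (41 − 24.6 = 16.4→16, 0→0, 28 − 16.8 = 11.2→11) → #10000b

#230018, #1d0014, #17000f, #10000b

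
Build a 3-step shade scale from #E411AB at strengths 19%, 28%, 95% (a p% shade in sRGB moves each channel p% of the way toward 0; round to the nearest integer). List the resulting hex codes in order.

#E411AB is rgb(228, 17, 171).
19%: (228 − 43.32 = 184.68→185, 17 − 3.23 = 13.77→14, 171 − 32.49 = 138.51→139) → #B90E8B
28%: (228 − 63.84 = 164.16→164, 17 − 4.76 = 12.24→12, 171 − 47.88 = 123.12→123) → #A40C7B
95%: (228 − 216.6 = 11.4→11, 17 − 16.15 = 0.85→1, 171 − 162.45 = 8.55→9) → #0B0109

#B90E8B, #A40C7B, #0B0109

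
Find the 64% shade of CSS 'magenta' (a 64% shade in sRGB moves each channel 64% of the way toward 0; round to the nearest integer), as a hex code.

#5C005C

CSS magenta is rgb(255, 0, 255).
A 64% shade moves each channel 64% toward 0:
  R: 255 − 163.2 = 91.8 → 92
  G: 0 + 0.64×(0−0) = 0 + 0 = 0 → 0
  B: 255 + 0.64×(0−255) = 255 − 163.2 = 91.8 → 92
rgb(92, 0, 92) = #5C005C.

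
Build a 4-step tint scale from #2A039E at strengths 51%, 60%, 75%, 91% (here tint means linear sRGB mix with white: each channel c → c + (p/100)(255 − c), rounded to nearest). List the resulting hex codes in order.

#9784CF, #AA9AD8, #CAC0E7, #ECE8F6

#2A039E is rgb(42, 3, 158).
51%: (42 + 108.63 = 150.63→151, 3 + 128.52 = 131.52→132, 158 + 49.47 = 207.47→207) → #9784CF
60%: (42 + 127.8 = 169.8→170, 3 + 151.2 = 154.2→154, 158 + 58.2 = 216.2→216) → #AA9AD8
75%: (42 + 159.75 = 201.75→202, 3 + 189 = 192→192, 158 + 72.75 = 230.75→231) → #CAC0E7
91%: (42 + 193.83 = 235.83→236, 3 + 229.32 = 232.32→232, 158 + 88.27 = 246.27→246) → #ECE8F6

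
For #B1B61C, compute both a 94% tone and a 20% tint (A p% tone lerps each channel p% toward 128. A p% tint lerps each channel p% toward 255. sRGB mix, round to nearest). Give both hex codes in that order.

#B1B61C is rgb(177, 182, 28).
94% tone:
  R: 177 − 46.06 = 130.94 → 131
  G: 182 + 0.94×(128−182) = 182 − 50.76 = 131.24 → 131
  B: 28 + 0.94×(128−28) = 28 + 94 = 122 → 122
  → #83837A
20% tint:
  R: 177 + 0.2×(255−177) = 177 + 15.6 = 192.6 → 193
  G: 182 + 0.2×(255−182) = 182 + 14.6 = 196.6 → 197
  B: 28 + 0.2×(255−28) = 28 + 45.4 = 73.4 → 73
  → #C1C549

#83837A, #C1C549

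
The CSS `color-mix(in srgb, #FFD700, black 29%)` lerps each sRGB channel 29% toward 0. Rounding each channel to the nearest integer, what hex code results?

#B59900

#FFD700 is rgb(255, 215, 0).
Lerp each channel 29% toward 0:
  R: 255 − 73.95 = 181.05 → 181
  G: 215 + 0.29×(0−215) = 215 − 62.35 = 152.65 → 153
  B: 0 + 0 = 0 → 0
rgb(181, 153, 0) = #B59900.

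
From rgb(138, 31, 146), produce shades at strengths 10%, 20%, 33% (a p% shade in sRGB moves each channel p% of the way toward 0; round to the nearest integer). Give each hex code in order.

#7c1c83, #6e1975, #5c1562

10%: (138 − 13.8 = 124.2→124, 31 − 3.1 = 27.9→28, 146 − 14.6 = 131.4→131) → #7c1c83
20%: (138 − 27.6 = 110.4→110, 31 − 6.2 = 24.8→25, 146 − 29.2 = 116.8→117) → #6e1975
33%: (138 − 45.54 = 92.46→92, 31 − 10.23 = 20.77→21, 146 − 48.18 = 97.82→98) → #5c1562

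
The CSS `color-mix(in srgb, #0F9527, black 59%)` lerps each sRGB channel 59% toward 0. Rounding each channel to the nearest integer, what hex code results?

#063D10

#0F9527 is rgb(15, 149, 39).
Per channel, c → c + 0.59(0 − c):
  R: 15 + 0.59×(0−15) = 15 − 8.85 = 6.15 → 6
  G: 149 − 87.91 = 61.09 → 61
  B: 39 + 0.59×(0−39) = 39 − 23.01 = 15.99 → 16
rgb(6, 61, 16) = #063D10.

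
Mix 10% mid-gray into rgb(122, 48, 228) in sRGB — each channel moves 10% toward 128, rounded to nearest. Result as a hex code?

Per channel, c → c + 0.1(128 − c):
  R: 122 + 0.1×(128−122) = 122 + 0.6 = 122.6 → 123
  G: 48 + 8 = 56 → 56
  B: 228 + 0.1×(128−228) = 228 − 10 = 218 → 218
rgb(123, 56, 218) = #7b38da.

#7b38da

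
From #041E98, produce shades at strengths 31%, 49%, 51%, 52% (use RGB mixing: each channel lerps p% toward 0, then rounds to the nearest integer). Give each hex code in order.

#041E98 is rgb(4, 30, 152).
31%: (4 − 1.24 = 2.76→3, 30 − 9.3 = 20.7→21, 152 − 47.12 = 104.88→105) → #031569
49%: (4 − 1.96 = 2.04→2, 30 − 14.7 = 15.3→15, 152 − 74.48 = 77.52→78) → #020F4E
51%: (4 − 2.04 = 1.96→2, 30 − 15.3 = 14.7→15, 152 − 77.52 = 74.48→74) → #020F4A
52%: (4 − 2.08 = 1.92→2, 30 − 15.6 = 14.4→14, 152 − 79.04 = 72.96→73) → #020E49

#031569, #020F4E, #020F4A, #020E49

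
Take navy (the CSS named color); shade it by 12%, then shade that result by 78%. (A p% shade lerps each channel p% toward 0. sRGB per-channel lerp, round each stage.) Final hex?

CSS navy is rgb(0, 0, 128).
Lerp each channel 12% toward 0:
  R: 0 + 0.12×(0−0) = 0 + 0 = 0 → 0
  G: 0 + 0.12×(0−0) = 0 + 0 = 0 → 0
  B: 128 − 15.36 = 112.64 → 113
After the shade: rgb(0, 0, 113) = #000071.
Per channel, c → c + 0.78(0 − c):
  R: 0 + 0 = 0 → 0
  G: 0 + 0.78×(0−0) = 0 + 0 = 0 → 0
  B: 113 − 88.14 = 24.86 → 25
rgb(0, 0, 25) = #000019.

#000019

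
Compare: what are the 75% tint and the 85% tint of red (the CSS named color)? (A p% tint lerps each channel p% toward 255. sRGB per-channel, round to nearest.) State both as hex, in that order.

#FFBFBF, #FFD9D9

CSS red is rgb(255, 0, 0).
75% tint:
  R: 255 + 0 = 255 → 255
  G: 0 + 0.75×(255−0) = 0 + 191.25 = 191.25 → 191
  B: 0 + 0.75×(255−0) = 0 + 191.25 = 191.25 → 191
  → #FFBFBF
85% tint:
  R: 255 + 0.85×(255−255) = 255 + 0 = 255 → 255
  G: 0 + 216.75 = 216.75 → 217
  B: 0 + 216.75 = 216.75 → 217
  → #FFD9D9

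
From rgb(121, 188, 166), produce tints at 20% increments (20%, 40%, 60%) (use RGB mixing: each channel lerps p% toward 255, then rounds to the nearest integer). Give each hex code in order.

20%: (121 + 26.8 = 147.8→148, 188 + 13.4 = 201.4→201, 166 + 17.8 = 183.8→184) → #94c9b8
40%: (121 + 53.6 = 174.6→175, 188 + 26.8 = 214.8→215, 166 + 35.6 = 201.6→202) → #afd7ca
60%: (121 + 80.4 = 201.4→201, 188 + 40.2 = 228.2→228, 166 + 53.4 = 219.4→219) → #c9e4db

#94c9b8, #afd7ca, #c9e4db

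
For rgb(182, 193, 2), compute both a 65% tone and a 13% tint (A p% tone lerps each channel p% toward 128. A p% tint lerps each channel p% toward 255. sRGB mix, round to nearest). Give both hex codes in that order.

#939754, #bfc923

65% tone:
  R: 182 + 0.65×(128−182) = 182 − 35.1 = 146.9 → 147
  G: 193 − 42.25 = 150.75 → 151
  B: 2 + 0.65×(128−2) = 2 + 81.9 = 83.9 → 84
  → #939754
13% tint:
  R: 182 + 9.49 = 191.49 → 191
  G: 193 + 0.13×(255−193) = 193 + 8.06 = 201.06 → 201
  B: 2 + 32.89 = 34.89 → 35
  → #bfc923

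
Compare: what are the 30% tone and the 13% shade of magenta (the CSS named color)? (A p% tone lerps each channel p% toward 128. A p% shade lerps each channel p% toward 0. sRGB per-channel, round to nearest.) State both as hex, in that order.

#D926D9, #DE00DE

CSS magenta is rgb(255, 0, 255).
30% tone:
  R: 255 + 0.3×(128−255) = 255 − 38.1 = 216.9 → 217
  G: 0 + 0.3×(128−0) = 0 + 38.4 = 38.4 → 38
  B: 255 + 0.3×(128−255) = 255 − 38.1 = 216.9 → 217
  → #D926D9
13% shade:
  R: 255 + 0.13×(0−255) = 255 − 33.15 = 221.85 → 222
  G: 0 + 0.13×(0−0) = 0 + 0 = 0 → 0
  B: 255 − 33.15 = 221.85 → 222
  → #DE00DE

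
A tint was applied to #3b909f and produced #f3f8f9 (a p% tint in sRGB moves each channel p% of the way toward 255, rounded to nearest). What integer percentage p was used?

#3b909f is rgb(59, 144, 159); #f3f8f9 is rgb(243, 248, 249).
On the R channel (widest range): 243 ≈ 59 + (p/100)(255 − 59), so p ≈ 100×(243 − 59)/(255 − 59) = 18400/196 = 93.88.
p = 94 reproduces all three channels after rounding.

94%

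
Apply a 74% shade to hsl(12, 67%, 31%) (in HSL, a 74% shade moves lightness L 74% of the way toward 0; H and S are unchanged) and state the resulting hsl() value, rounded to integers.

L moves 74% from 31 toward 0: 31 − 22.94 = 8.06 → 8.
H and S are unchanged.

hsl(12, 67%, 8%)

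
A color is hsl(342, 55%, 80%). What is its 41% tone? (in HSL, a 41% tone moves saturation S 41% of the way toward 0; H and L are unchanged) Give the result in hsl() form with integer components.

S moves 41% from 55 toward 0: 55 − 22.55 = 32.45 → 32.
H and L are unchanged.

hsl(342, 32%, 80%)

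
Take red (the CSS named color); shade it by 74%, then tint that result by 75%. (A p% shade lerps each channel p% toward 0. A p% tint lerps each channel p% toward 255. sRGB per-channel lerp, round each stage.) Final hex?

CSS red is rgb(255, 0, 0).
Lerp each channel 74% toward 0:
  R: 255 + 0.74×(0−255) = 255 − 188.7 = 66.3 → 66
  G: 0 + 0.74×(0−0) = 0 + 0 = 0 → 0
  B: 0 + 0.74×(0−0) = 0 + 0 = 0 → 0
After the shade: rgb(66, 0, 0) = #420000.
Lerp each channel 75% toward 255:
  R: 66 + 141.75 = 207.75 → 208
  G: 0 + 0.75×(255−0) = 0 + 191.25 = 191.25 → 191
  B: 0 + 0.75×(255−0) = 0 + 191.25 = 191.25 → 191
rgb(208, 191, 191) = #D0BFBF.

#D0BFBF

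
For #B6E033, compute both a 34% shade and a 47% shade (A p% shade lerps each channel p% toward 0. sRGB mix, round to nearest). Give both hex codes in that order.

#B6E033 is rgb(182, 224, 51).
34% shade:
  R: 182 − 61.88 = 120.12 → 120
  G: 224 + 0.34×(0−224) = 224 − 76.16 = 147.84 → 148
  B: 51 − 17.34 = 33.66 → 34
  → #789422
47% shade:
  R: 182 − 85.54 = 96.46 → 96
  G: 224 − 105.28 = 118.72 → 119
  B: 51 + 0.47×(0−51) = 51 − 23.97 = 27.03 → 27
  → #60771B

#789422, #60771B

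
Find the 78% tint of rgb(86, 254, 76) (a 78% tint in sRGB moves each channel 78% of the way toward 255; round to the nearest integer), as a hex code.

Per channel, c → c + 0.78(255 − c):
  R: 86 + 0.78×(255−86) = 86 + 131.82 = 217.82 → 218
  G: 254 + 0.78×(255−254) = 254 + 0.78 = 254.78 → 255
  B: 76 + 139.62 = 215.62 → 216
rgb(218, 255, 216) = #daffd8.

#daffd8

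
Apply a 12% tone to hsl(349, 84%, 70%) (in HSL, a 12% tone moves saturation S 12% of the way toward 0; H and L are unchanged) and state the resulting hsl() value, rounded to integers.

hsl(349, 74%, 70%)

S moves 12% from 84 toward 0: 84 − 10.08 = 73.92 → 74.
H and L are unchanged.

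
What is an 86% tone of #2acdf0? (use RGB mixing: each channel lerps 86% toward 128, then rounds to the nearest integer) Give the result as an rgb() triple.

#2acdf0 is rgb(42, 205, 240).
Per channel, c → c + 0.86(128 − c):
  R: 42 + 0.86×(128−42) = 42 + 73.96 = 115.96 → 116
  G: 205 − 66.22 = 138.78 → 139
  B: 240 + 0.86×(128−240) = 240 − 96.32 = 143.68 → 144

rgb(116, 139, 144)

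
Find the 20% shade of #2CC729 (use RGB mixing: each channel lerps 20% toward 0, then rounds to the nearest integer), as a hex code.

#2CC729 is rgb(44, 199, 41).
A 20% shade moves each channel 20% toward 0:
  R: 44 − 8.8 = 35.2 → 35
  G: 199 + 0.2×(0−199) = 199 − 39.8 = 159.2 → 159
  B: 41 − 8.2 = 32.8 → 33
rgb(35, 159, 33) = #239F21.

#239F21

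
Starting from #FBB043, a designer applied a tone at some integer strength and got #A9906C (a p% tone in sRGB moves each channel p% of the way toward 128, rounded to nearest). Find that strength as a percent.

67%

#FBB043 is rgb(251, 176, 67); #A9906C is rgb(169, 144, 108).
On the R channel (widest range): 169 ≈ 251 + (p/100)(128 − 251), so p ≈ 100×(169 − 251)/(128 − 251) = -8200/-123 = 66.67.
p = 67 reproduces all three channels after rounding.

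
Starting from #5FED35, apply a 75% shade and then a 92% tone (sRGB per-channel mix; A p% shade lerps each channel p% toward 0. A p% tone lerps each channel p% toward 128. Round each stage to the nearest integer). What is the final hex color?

#787A77

#5FED35 is rgb(95, 237, 53).
Per channel, c → c + 0.75(0 − c):
  R: 95 + 0.75×(0−95) = 95 − 71.25 = 23.75 → 24
  G: 237 + 0.75×(0−237) = 237 − 177.75 = 59.25 → 59
  B: 53 + 0.75×(0−53) = 53 − 39.75 = 13.25 → 13
After the shade: rgb(24, 59, 13) = #183B0D.
A 92% tone moves each channel 92% toward 128:
  R: 24 + 95.68 = 119.68 → 120
  G: 59 + 63.48 = 122.48 → 122
  B: 13 + 105.8 = 118.8 → 119
rgb(120, 122, 119) = #787A77.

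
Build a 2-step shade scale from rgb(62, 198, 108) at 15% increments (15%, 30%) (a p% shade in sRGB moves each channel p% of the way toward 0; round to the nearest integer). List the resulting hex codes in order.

15%: (62 − 9.3 = 52.7→53, 198 − 29.7 = 168.3→168, 108 − 16.2 = 91.8→92) → #35A85C
30%: (62 − 18.6 = 43.4→43, 198 − 59.4 = 138.6→139, 108 − 32.4 = 75.6→76) → #2B8B4C

#35A85C, #2B8B4C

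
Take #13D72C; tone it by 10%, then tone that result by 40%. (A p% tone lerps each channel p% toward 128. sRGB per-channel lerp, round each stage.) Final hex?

#13D72C is rgb(19, 215, 44).
Lerp each channel 10% toward 128:
  R: 19 + 10.9 = 29.9 → 30
  G: 215 − 8.7 = 206.3 → 206
  B: 44 + 8.4 = 52.4 → 52
After the tone: rgb(30, 206, 52) = #1ECE34.
Per channel, c → c + 0.4(128 − c):
  R: 30 + 0.4×(128−30) = 30 + 39.2 = 69.2 → 69
  G: 206 + 0.4×(128−206) = 206 − 31.2 = 174.8 → 175
  B: 52 + 0.4×(128−52) = 52 + 30.4 = 82.4 → 82
rgb(69, 175, 82) = #45AF52.

#45AF52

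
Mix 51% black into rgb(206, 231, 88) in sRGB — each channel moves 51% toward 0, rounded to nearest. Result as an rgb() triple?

rgb(101, 113, 43)

A 51% shade moves each channel 51% toward 0:
  R: 206 + 0.51×(0−206) = 206 − 105.06 = 100.94 → 101
  G: 231 + 0.51×(0−231) = 231 − 117.81 = 113.19 → 113
  B: 88 − 44.88 = 43.12 → 43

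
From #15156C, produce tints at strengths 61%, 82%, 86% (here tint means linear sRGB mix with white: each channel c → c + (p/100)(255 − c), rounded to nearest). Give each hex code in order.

#A4A4C6, #D5D5E5, #DEDEEA

#15156C is rgb(21, 21, 108).
61%: (21 + 142.74 = 163.74→164, 21 + 142.74 = 163.74→164, 108 + 89.67 = 197.67→198) → #A4A4C6
82%: (21 + 191.88 = 212.88→213, 21 + 191.88 = 212.88→213, 108 + 120.54 = 228.54→229) → #D5D5E5
86%: (21 + 201.24 = 222.24→222, 21 + 201.24 = 222.24→222, 108 + 126.42 = 234.42→234) → #DEDEEA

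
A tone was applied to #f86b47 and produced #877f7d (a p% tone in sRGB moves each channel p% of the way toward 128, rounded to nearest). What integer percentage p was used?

#f86b47 is rgb(248, 107, 71); #877f7d is rgb(135, 127, 125).
On the R channel (widest range): 135 ≈ 248 + (p/100)(128 − 248), so p ≈ 100×(135 − 248)/(128 − 248) = -11300/-120 = 94.17.
p = 94 reproduces all three channels after rounding.

94%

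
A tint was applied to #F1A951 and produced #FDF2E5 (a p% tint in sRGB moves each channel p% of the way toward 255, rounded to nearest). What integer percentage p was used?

#F1A951 is rgb(241, 169, 81); #FDF2E5 is rgb(253, 242, 229).
On the B channel (widest range): 229 ≈ 81 + (p/100)(255 − 81), so p ≈ 100×(229 − 81)/(255 − 81) = 14800/174 = 85.06.
p = 85 reproduces all three channels after rounding.

85%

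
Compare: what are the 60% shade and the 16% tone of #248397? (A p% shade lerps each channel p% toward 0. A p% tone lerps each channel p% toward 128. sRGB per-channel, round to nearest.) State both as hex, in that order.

#0E343C, #338393

#248397 is rgb(36, 131, 151).
60% shade:
  R: 36 + 0.6×(0−36) = 36 − 21.6 = 14.4 → 14
  G: 131 + 0.6×(0−131) = 131 − 78.6 = 52.4 → 52
  B: 151 + 0.6×(0−151) = 151 − 90.6 = 60.4 → 60
  → #0E343C
16% tone:
  R: 36 + 14.72 = 50.72 → 51
  G: 131 − 0.48 = 130.52 → 131
  B: 151 − 3.68 = 147.32 → 147
  → #338393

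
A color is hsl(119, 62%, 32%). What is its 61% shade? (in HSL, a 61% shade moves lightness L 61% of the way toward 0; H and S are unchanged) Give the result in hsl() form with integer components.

hsl(119, 62%, 12%)

L moves 61% from 32 toward 0: 32 − 19.52 = 12.48 → 12.
H and S are unchanged.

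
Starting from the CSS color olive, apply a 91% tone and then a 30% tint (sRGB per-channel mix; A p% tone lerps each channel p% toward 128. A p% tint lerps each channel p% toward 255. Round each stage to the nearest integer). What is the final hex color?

#A6A69E

CSS olive is rgb(128, 128, 0).
A 91% tone moves each channel 91% toward 128:
  R: 128 + 0 = 128 → 128
  G: 128 + 0 = 128 → 128
  B: 0 + 0.91×(128−0) = 0 + 116.48 = 116.48 → 116
After the tone: rgb(128, 128, 116) = #808074.
A 30% tint moves each channel 30% toward 255:
  R: 128 + 0.3×(255−128) = 128 + 38.1 = 166.1 → 166
  G: 128 + 0.3×(255−128) = 128 + 38.1 = 166.1 → 166
  B: 116 + 41.7 = 157.7 → 158
rgb(166, 166, 158) = #A6A69E.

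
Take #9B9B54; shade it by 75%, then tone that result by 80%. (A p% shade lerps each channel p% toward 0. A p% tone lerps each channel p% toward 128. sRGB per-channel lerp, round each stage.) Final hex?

#9B9B54 is rgb(155, 155, 84).
Lerp each channel 75% toward 0:
  R: 155 + 0.75×(0−155) = 155 − 116.25 = 38.75 → 39
  G: 155 − 116.25 = 38.75 → 39
  B: 84 − 63 = 21 → 21
After the shade: rgb(39, 39, 21) = #272715.
Per channel, c → c + 0.8(128 − c):
  R: 39 + 71.2 = 110.2 → 110
  G: 39 + 71.2 = 110.2 → 110
  B: 21 + 85.6 = 106.6 → 107
rgb(110, 110, 107) = #6E6E6B.

#6E6E6B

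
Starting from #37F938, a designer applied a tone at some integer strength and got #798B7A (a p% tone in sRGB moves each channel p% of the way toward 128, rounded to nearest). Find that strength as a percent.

91%

#37F938 is rgb(55, 249, 56); #798B7A is rgb(121, 139, 122).
On the G channel (widest range): 139 ≈ 249 + (p/100)(128 − 249), so p ≈ 100×(139 − 249)/(128 − 249) = -11000/-121 = 90.91.
p = 91 reproduces all three channels after rounding.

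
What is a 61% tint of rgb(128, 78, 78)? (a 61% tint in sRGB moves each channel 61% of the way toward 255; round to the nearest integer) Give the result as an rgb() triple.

Per channel, c → c + 0.61(255 − c):
  R: 128 + 77.47 = 205.47 → 205
  G: 78 + 107.97 = 185.97 → 186
  B: 78 + 107.97 = 185.97 → 186

rgb(205, 186, 186)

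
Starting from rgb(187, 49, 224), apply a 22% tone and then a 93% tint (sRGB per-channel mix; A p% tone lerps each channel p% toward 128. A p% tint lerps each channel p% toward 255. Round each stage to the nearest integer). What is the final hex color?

#F9F2FB

Lerp each channel 22% toward 128:
  R: 187 + 0.22×(128−187) = 187 − 12.98 = 174.02 → 174
  G: 49 + 0.22×(128−49) = 49 + 17.38 = 66.38 → 66
  B: 224 + 0.22×(128−224) = 224 − 21.12 = 202.88 → 203
After the tone: rgb(174, 66, 203) = #AE42CB.
A 93% tint moves each channel 93% toward 255:
  R: 174 + 75.33 = 249.33 → 249
  G: 66 + 0.93×(255−66) = 66 + 175.77 = 241.77 → 242
  B: 203 + 0.93×(255−203) = 203 + 48.36 = 251.36 → 251
rgb(249, 242, 251) = #F9F2FB.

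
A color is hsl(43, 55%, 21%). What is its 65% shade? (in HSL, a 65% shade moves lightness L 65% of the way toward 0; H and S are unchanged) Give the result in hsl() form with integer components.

hsl(43, 55%, 7%)

L moves 65% from 21 toward 0: 21 − 13.65 = 7.35 → 7.
H and S are unchanged.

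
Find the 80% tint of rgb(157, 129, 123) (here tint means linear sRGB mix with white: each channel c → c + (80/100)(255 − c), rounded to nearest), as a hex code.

#EBE6E5

Per channel, c → c + 0.8(255 − c):
  R: 157 + 78.4 = 235.4 → 235
  G: 129 + 0.8×(255−129) = 129 + 100.8 = 229.8 → 230
  B: 123 + 0.8×(255−123) = 123 + 105.6 = 228.6 → 229
rgb(235, 230, 229) = #EBE6E5.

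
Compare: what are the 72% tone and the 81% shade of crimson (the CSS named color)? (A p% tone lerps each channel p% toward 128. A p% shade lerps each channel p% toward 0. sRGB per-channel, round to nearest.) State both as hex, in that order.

CSS crimson is rgb(220, 20, 60).
72% tone:
  R: 220 − 66.24 = 153.76 → 154
  G: 20 + 77.76 = 97.76 → 98
  B: 60 + 0.72×(128−60) = 60 + 48.96 = 108.96 → 109
  → #9a626d
81% shade:
  R: 220 − 178.2 = 41.8 → 42
  G: 20 − 16.2 = 3.8 → 4
  B: 60 + 0.81×(0−60) = 60 − 48.6 = 11.4 → 11
  → #2a040b

#9a626d, #2a040b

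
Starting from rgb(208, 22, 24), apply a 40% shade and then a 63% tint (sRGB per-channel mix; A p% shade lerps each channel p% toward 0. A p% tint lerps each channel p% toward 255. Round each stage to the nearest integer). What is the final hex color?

#cfa5a6

Per channel, c → c + 0.4(0 − c):
  R: 208 + 0.4×(0−208) = 208 − 83.2 = 124.8 → 125
  G: 22 + 0.4×(0−22) = 22 − 8.8 = 13.2 → 13
  B: 24 − 9.6 = 14.4 → 14
After the shade: rgb(125, 13, 14) = #7d0d0e.
A 63% tint moves each channel 63% toward 255:
  R: 125 + 81.9 = 206.9 → 207
  G: 13 + 152.46 = 165.46 → 165
  B: 14 + 151.83 = 165.83 → 166
rgb(207, 165, 166) = #cfa5a6.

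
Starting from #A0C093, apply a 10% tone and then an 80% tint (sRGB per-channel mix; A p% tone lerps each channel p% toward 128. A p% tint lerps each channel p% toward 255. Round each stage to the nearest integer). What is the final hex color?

#EBF1E9

#A0C093 is rgb(160, 192, 147).
Lerp each channel 10% toward 128:
  R: 160 − 3.2 = 156.8 → 157
  G: 192 − 6.4 = 185.6 → 186
  B: 147 + 0.1×(128−147) = 147 − 1.9 = 145.1 → 145
After the tone: rgb(157, 186, 145) = #9DBA91.
Lerp each channel 80% toward 255:
  R: 157 + 78.4 = 235.4 → 235
  G: 186 + 55.2 = 241.2 → 241
  B: 145 + 0.8×(255−145) = 145 + 88 = 233 → 233
rgb(235, 241, 233) = #EBF1E9.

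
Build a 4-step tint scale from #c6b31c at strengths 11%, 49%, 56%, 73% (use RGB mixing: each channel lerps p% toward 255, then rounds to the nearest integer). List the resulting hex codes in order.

#c6b31c is rgb(198, 179, 28).
11%: (198 + 6.27 = 204.27→204, 179 + 8.36 = 187.36→187, 28 + 24.97 = 52.97→53) → #ccbb35
49%: (198 + 27.93 = 225.93→226, 179 + 37.24 = 216.24→216, 28 + 111.23 = 139.23→139) → #e2d88b
56%: (198 + 31.92 = 229.92→230, 179 + 42.56 = 221.56→222, 28 + 127.12 = 155.12→155) → #e6de9b
73%: (198 + 41.61 = 239.61→240, 179 + 55.48 = 234.48→234, 28 + 165.71 = 193.71→194) → #f0eac2

#ccbb35, #e2d88b, #e6de9b, #f0eac2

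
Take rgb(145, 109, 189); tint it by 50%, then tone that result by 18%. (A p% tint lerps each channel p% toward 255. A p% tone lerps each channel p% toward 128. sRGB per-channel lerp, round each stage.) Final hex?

#BBACCD

Per channel, c → c + 0.5(255 − c):
  R: 145 + 55 = 200 → 200
  G: 109 + 0.5×(255−109) = 109 + 73 = 182 → 182
  B: 189 + 0.5×(255−189) = 189 + 33 = 222 → 222
After the tint: rgb(200, 182, 222) = #C8B6DE.
Lerp each channel 18% toward 128:
  R: 200 − 12.96 = 187.04 → 187
  G: 182 + 0.18×(128−182) = 182 − 9.72 = 172.28 → 172
  B: 222 − 16.92 = 205.08 → 205
rgb(187, 172, 205) = #BBACCD.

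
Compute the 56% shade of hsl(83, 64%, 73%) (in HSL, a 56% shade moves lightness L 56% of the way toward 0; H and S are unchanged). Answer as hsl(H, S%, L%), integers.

L moves 56% from 73 toward 0: 73 − 40.88 = 32.12 → 32.
H and S are unchanged.

hsl(83, 64%, 32%)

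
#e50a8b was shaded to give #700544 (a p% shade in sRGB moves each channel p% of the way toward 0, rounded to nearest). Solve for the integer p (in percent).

#e50a8b is rgb(229, 10, 139); #700544 is rgb(112, 5, 68).
On the R channel (widest range): 112 ≈ 229 + (p/100)(0 − 229), so p ≈ 100×(112 − 229)/(0 − 229) = -11700/-229 = 51.09.
p = 51 reproduces all three channels after rounding.

51%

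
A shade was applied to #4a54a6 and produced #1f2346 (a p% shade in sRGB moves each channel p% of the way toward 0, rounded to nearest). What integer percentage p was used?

58%

#4a54a6 is rgb(74, 84, 166); #1f2346 is rgb(31, 35, 70).
On the B channel (widest range): 70 ≈ 166 + (p/100)(0 − 166), so p ≈ 100×(70 − 166)/(0 − 166) = -9600/-166 = 57.83.
p = 58 reproduces all three channels after rounding.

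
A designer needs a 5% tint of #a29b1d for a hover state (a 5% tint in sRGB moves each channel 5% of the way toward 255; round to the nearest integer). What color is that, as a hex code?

#a7a028

#a29b1d is rgb(162, 155, 29).
Per channel, c → c + 0.05(255 − c):
  R: 162 + 4.65 = 166.65 → 167
  G: 155 + 5 = 160 → 160
  B: 29 + 0.05×(255−29) = 29 + 11.3 = 40.3 → 40
rgb(167, 160, 40) = #a7a028.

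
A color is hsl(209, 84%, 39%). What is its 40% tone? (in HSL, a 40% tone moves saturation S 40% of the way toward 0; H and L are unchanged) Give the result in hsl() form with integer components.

hsl(209, 50%, 39%)

S moves 40% from 84 toward 0: 84 − 33.6 = 50.4 → 50.
H and L are unchanged.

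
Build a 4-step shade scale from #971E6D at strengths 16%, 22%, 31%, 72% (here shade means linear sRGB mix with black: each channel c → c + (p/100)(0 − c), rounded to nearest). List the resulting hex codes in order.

#7F195C, #761755, #68154B, #2A081F

#971E6D is rgb(151, 30, 109).
16%: (151 − 24.16 = 126.84→127, 30 − 4.8 = 25.2→25, 109 − 17.44 = 91.56→92) → #7F195C
22%: (151 − 33.22 = 117.78→118, 30 − 6.6 = 23.4→23, 109 − 23.98 = 85.02→85) → #761755
31%: (151 − 46.81 = 104.19→104, 30 − 9.3 = 20.7→21, 109 − 33.79 = 75.21→75) → #68154B
72%: (151 − 108.72 = 42.28→42, 30 − 21.6 = 8.4→8, 109 − 78.48 = 30.52→31) → #2A081F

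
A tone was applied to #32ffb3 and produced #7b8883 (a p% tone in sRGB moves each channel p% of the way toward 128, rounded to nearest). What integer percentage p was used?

#32ffb3 is rgb(50, 255, 179); #7b8883 is rgb(123, 136, 131).
On the G channel (widest range): 136 ≈ 255 + (p/100)(128 − 255), so p ≈ 100×(136 − 255)/(128 − 255) = -11900/-127 = 93.70.
p = 94 reproduces all three channels after rounding.

94%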